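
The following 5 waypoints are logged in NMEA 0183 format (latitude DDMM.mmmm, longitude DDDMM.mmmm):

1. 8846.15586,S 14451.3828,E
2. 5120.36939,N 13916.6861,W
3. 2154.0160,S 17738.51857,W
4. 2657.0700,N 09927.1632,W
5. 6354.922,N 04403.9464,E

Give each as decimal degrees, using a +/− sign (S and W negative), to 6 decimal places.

Point 1:
  Lat: split at 2 digits → 88° and 46.15586′; 88 + 46.15586/60 = 88.7692643
  hemisphere S, so the sign is −
  Longitude: split at 3 digits → 144° and 51.3828′; 144 + 51.3828/60 = 144.8563800
  E → positive
Point 2:
  Lat: split at 2 digits → 51° and 20.36939′; 51 + 20.36939/60 = 51.3394898
  N → positive
  Lon: split at 3 digits → 139° and 16.6861′; 139 + 16.6861/60 = 139.2781017
  W → negative
Point 3:
  Lat: degrees = first 2 digits = 21, minutes = 54.016; 21 + 54.016/60 = 21.9002667
  S → negative
  λ: degrees = first 3 digits = 177, minutes = 38.51857; 177 + 38.51857/60 = 177.6419762
  hemisphere W, so the sign is −
Point 4:
  φ: split at 2 digits → 26° and 57.07′; 26 + 57.07/60 = 26.9511667
  N → positive
  Longitude: degrees = first 3 digits = 99, minutes = 27.1632; 99 + 27.1632/60 = 99.4527200
  hemisphere W, so the sign is −
Point 5:
  φ: split at 2 digits → 63° and 54.922′; 63 + 54.922/60 = 63.9153667
  N → positive
  Lon: degrees = first 3 digits = 44, minutes = 3.9464; 44 + 3.9464/60 = 44.0657733
  E ⇒ keep positive

1. -88.769264, 144.856380
2. 51.339490, -139.278102
3. -21.900267, -177.641976
4. 26.951167, -99.452720
5. 63.915367, 44.065773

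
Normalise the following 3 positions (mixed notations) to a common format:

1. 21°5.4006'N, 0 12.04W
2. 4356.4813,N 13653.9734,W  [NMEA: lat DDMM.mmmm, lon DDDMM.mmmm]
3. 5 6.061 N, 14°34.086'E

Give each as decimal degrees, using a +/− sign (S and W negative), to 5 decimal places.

Point 1:
  Lat: 21 + 5.4006/60 = 21.090010
  N ⇒ keep positive
  Lon: 0 + 12.04/60 = 0.200667
  W → negative
Point 2:
  φ: split at 2 digits → 43° and 56.4813′; 43 + 56.4813/60 = 43.941355
  N → positive
  λ: split at 3 digits → 136° and 53.9734′; 136 + 53.9734/60 = 136.899557
  W ⇒ negate
Point 3:
  φ: 5 + 6.061/60 = 5.101017
  N → positive
  Lon: 14 + 34.086/60 = 14.568100
  E ⇒ keep positive

1. 21.09001, -0.20067
2. 43.94136, -136.89956
3. 5.10102, 14.56810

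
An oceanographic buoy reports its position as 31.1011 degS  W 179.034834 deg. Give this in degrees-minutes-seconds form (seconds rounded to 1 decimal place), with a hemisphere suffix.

31°06′4.0″ S, 179°02′5.4″ W

Lat: whole degrees 31; 6.06600′ → 6′ and 3.960″
Longitude: 0.034834° → 2.09004′; 0.09004 × 60 = 5.402″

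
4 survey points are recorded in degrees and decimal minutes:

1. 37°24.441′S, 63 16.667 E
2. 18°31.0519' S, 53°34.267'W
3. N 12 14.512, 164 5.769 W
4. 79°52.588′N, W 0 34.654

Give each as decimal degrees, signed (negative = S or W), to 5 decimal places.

Point 1:
  Lat: 37 + 24.441/60 = 37.407350
  S ⇒ negate
  Lon: 63 + 16.667/60 = 63.277783
  E → positive
Point 2:
  Latitude: 31.0519′ = 0.517532°; total 18.517532
  hemisphere S, so the sign is −
  Lon: 53 + 34.267/60 = 53.571117
  hemisphere W, so the sign is −
Point 3:
  Lat: 14.512′ = 0.241867°; total 12.241867
  N → positive
  λ: 5.769′ = 0.096150°; total 164.096150
  hemisphere W, so the sign is −
Point 4:
  Lat: 52.588′ = 0.876467°; total 79.876467
  N → positive
  λ: 34.654′ = 0.577567°; total 0.577567
  hemisphere W, so the sign is −

1. -37.40735, 63.27778
2. -18.51753, -53.57112
3. 12.24187, -164.09615
4. 79.87647, -0.57757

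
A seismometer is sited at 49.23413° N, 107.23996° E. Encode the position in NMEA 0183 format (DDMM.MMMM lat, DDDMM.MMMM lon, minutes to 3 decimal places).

4914.048,N / 10714.398,E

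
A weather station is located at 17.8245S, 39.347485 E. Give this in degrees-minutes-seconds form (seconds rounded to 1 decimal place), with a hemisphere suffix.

17°49′28.2″ S, 39°20′50.9″ E

Latitude: 0.824500° → 49.47000′; 0.47000 × 60 = 28.200″
Lon: whole degrees 39; 20.84910′ → 20′ and 50.946″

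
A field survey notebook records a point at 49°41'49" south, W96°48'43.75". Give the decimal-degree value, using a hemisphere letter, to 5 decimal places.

49.69694° S, 96.81215° W

Latitude: 49 + 41/60 + 49/3600 = 49.696944
λ: 96° + 48/60 + 43.75/3600 = 96 + 0.800000 + 0.012153 = 96.812153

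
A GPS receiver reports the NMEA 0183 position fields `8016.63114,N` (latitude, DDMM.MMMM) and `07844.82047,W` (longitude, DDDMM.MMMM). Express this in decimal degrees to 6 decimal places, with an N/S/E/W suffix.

80.277186° N, 78.747008° W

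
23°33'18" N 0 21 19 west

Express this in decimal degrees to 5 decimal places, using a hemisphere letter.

Latitude: 23 + 33/60 + 18/3600 = 23.555000
Longitude: 21′ + 19″ = 21.31667′; 0 + 21.31667/60 = 0.355278

23.55500° N, 0.35528° W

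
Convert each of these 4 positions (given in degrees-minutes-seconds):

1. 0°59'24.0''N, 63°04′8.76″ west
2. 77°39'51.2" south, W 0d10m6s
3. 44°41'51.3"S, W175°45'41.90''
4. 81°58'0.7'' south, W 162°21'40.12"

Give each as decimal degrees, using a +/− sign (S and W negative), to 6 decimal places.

1. 0.990000, -63.069100
2. -77.664222, -0.168333
3. -44.697583, -175.761639
4. -81.966861, -162.361144

Point 1:
  φ: 0° + 59/60 + 24/3600 = 0 + 0.983333 + 0.006667 = 0.9900000
  N ⇒ keep positive
  Longitude: 63° + 4/60 + 8.76/3600 = 63 + 0.066667 + 0.002433 = 63.0691000
  W → negative
Point 2:
  φ: 77° + 39/60 + 51.2/3600 = 77 + 0.650000 + 0.014222 = 77.6642222
  S → negative
  Longitude: 0 + 10/60 + 6/3600 = 0.1683333
  W ⇒ negate
Point 3:
  Latitude: 44 + 41/60 + 51.3/3600 = 44.6975833
  S ⇒ negate
  Longitude: 175 + 45/60 + 41.9/3600 = 175.7616389
  W ⇒ negate
Point 4:
  φ: 81 + 58/60 + 0.7/3600 = 81.9668611
  hemisphere S, so the sign is −
  Longitude: 162° + 21/60 + 40.12/3600 = 162 + 0.350000 + 0.011144 = 162.3611444
  hemisphere W, so the sign is −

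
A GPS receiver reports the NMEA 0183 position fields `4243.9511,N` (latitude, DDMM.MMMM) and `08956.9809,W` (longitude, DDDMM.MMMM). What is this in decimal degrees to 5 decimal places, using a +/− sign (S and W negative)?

Latitude: degrees = first 2 digits = 42, minutes = 43.9511; 42 + 43.9511/60 = 42.732518
N ⇒ keep positive
Longitude: degrees = first 3 digits = 89, minutes = 56.9809; 89 + 56.9809/60 = 89.949682
W ⇒ negate

42.73252, -89.94968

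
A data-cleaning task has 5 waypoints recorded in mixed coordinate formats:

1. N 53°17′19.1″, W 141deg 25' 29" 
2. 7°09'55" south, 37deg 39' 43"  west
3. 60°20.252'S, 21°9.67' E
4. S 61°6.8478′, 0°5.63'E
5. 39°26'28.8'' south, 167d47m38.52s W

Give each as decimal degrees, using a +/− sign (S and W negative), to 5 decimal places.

1. 53.28864, -141.42472
2. -7.16528, -37.66194
3. -60.33753, 21.16117
4. -61.11413, 0.09383
5. -39.44133, -167.79403

Point 1:
  φ: 53° + 17/60 + 19.1/3600 = 53 + 0.283333 + 0.005306 = 53.288639
  N ⇒ keep positive
  λ: 141° + 25/60 + 29/3600 = 141 + 0.416667 + 0.008056 = 141.424722
  W → negative
Point 2:
  Latitude: 9′ + 55″ = 9.91667′; 7 + 9.91667/60 = 7.165278
  S → negative
  λ: 37° + 39/60 + 43/3600 = 37 + 0.650000 + 0.011944 = 37.661944
  W ⇒ negate
Point 3:
  Latitude: 60 + 20.252/60 = 60.337533
  S ⇒ negate
  Longitude: 9.67′ = 0.161167°; total 21.161167
  E → positive
Point 4:
  Lat: 6.8478′ = 0.114130°; total 61.114130
  hemisphere S, so the sign is −
  Longitude: 0 + 5.63/60 = 0.093833
  E → positive
Point 5:
  Lat: 26′ + 28.8″ = 26.48000′; 39 + 26.48000/60 = 39.441333
  S ⇒ negate
  Longitude: 47′ + 38.52″ = 47.64200′; 167 + 47.64200/60 = 167.794033
  hemisphere W, so the sign is −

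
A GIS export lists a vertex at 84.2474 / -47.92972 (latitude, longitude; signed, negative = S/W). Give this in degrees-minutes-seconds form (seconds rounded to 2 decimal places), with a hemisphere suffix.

Latitude: whole degrees 84; 14.84400′ → 14′ and 50.6400″
Longitude is negative → W; |value| = 47.929720
Longitude: 0.929720 × 60 = 55.78320′ → 55′, remainder × 60 = 46.9920″

84°14′50.64″ N, 47°55′46.99″ W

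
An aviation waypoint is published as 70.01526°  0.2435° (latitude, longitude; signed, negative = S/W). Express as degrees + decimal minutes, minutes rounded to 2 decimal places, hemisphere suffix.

Lat: fractional part 0.015260 → 0.9156 minutes
λ: 0° + 0.243500 × 60 = 0° 14.6100′

70° 0.92′ N, 0° 14.61′ E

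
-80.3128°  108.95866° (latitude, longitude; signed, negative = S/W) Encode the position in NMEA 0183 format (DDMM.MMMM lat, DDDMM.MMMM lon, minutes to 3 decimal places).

8018.768,S / 10857.520,E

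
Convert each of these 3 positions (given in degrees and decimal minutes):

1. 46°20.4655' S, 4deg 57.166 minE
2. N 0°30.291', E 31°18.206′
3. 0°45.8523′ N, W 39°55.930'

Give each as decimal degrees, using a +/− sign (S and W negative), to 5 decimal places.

1. -46.34109, 4.95277
2. 0.50485, 31.30343
3. 0.76421, -39.93217

Point 1:
  Latitude: 46 + 20.4655/60 = 46.341092
  S → negative
  Longitude: 4 + 57.166/60 = 4.952767
  E → positive
Point 2:
  Lat: 30.291′ = 0.504850°; total 0.504850
  N → positive
  Lon: 18.206′ = 0.303433°; total 31.303433
  E → positive
Point 3:
  φ: 45.8523′ = 0.764205°; total 0.764205
  N → positive
  Lon: 39 + 55.93/60 = 39.932167
  W ⇒ negate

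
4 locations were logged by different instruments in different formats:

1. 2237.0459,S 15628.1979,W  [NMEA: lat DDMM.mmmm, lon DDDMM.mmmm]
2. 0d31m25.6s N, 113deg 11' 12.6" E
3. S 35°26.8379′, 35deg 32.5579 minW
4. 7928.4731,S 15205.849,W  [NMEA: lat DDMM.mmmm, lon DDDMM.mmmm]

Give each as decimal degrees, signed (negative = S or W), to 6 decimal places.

1. -22.617432, -156.469965
2. 0.523778, 113.186833
3. -35.447298, -35.542632
4. -79.474552, -152.097483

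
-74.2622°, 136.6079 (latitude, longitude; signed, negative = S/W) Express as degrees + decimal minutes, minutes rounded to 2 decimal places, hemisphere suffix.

74° 15.73′ S, 136° 36.47′ E

Latitude is negative → S; |value| = 74.262200
φ: 74° + 0.262200 × 60 = 74° 15.7320′
Lon: fractional part 0.607900 → 36.4740 minutes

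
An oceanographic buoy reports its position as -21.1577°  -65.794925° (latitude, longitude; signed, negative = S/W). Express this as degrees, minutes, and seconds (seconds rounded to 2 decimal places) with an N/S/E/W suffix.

21°09′27.72″ S, 65°47′41.73″ W

Latitude is negative → S; |value| = 21.157700
φ: 0.157700 × 60 = 9.46200′ → 9′, remainder × 60 = 27.7200″
Longitude is negative → W; |value| = 65.794925
Lon: 0.794925° → 47.69550′; 0.69550 × 60 = 41.7300″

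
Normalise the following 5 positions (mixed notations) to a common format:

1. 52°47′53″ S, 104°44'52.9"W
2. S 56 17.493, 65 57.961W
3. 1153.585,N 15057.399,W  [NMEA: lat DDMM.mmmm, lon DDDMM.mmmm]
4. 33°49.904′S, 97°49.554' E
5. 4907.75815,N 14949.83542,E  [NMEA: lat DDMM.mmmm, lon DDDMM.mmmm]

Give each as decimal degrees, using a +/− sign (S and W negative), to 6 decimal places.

1. -52.798056, -104.748028
2. -56.291550, -65.966017
3. 11.893083, -150.956650
4. -33.831733, 97.825900
5. 49.129303, 149.830590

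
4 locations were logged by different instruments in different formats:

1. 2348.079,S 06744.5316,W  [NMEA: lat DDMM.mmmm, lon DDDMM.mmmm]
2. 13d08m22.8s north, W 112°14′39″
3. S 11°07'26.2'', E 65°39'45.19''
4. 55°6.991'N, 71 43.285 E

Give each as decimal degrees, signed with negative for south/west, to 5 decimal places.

Point 1:
  Lat: split at 2 digits → 23° and 48.079′; 23 + 48.079/60 = 23.801317
  hemisphere S, so the sign is −
  Lon: degrees = first 3 digits = 67, minutes = 44.5316; 67 + 44.5316/60 = 67.742193
  hemisphere W, so the sign is −
Point 2:
  φ: 13° + 8/60 + 22.8/3600 = 13 + 0.133333 + 0.006333 = 13.139667
  N → positive
  Longitude: 112° + 14/60 + 39/3600 = 112 + 0.233333 + 0.010833 = 112.244167
  hemisphere W, so the sign is −
Point 3:
  Latitude: 11 + 7/60 + 26.2/3600 = 11.123944
  S ⇒ negate
  λ: 39′ + 45.19″ = 39.75317′; 65 + 39.75317/60 = 65.662553
  E → positive
Point 4:
  Lat: 55 + 6.991/60 = 55.116517
  N → positive
  λ: 43.285′ = 0.721417°; total 71.721417
  E → positive

1. -23.80132, -67.74219
2. 13.13967, -112.24417
3. -11.12394, 65.66255
4. 55.11652, 71.72142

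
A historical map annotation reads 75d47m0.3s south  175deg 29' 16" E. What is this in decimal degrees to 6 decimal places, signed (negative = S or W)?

Lat: 47′ + 0.3″ = 47.00500′; 75 + 47.00500/60 = 75.7834167
S ⇒ negate
λ: 175 + 29/60 + 16/3600 = 175.4877778
E → positive

-75.783417, 175.487778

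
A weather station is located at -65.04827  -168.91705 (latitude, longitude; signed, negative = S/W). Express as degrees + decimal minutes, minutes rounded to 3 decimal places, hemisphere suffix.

65° 2.896′ S, 168° 55.023′ W

Latitude is negative → S; |value| = 65.048270
φ: 65° + 0.048270 × 60 = 65° 2.89620′
Longitude is negative → W; |value| = 168.917050
Lon: fractional part 0.917050 → 55.02300 minutes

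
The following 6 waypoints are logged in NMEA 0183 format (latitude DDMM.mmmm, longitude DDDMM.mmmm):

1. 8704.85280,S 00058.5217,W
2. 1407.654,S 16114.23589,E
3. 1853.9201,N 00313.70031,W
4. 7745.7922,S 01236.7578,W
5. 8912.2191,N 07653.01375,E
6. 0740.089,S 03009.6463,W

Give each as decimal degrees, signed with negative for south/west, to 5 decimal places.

Point 1:
  Lat: degrees = first 2 digits = 87, minutes = 4.8528; 87 + 4.8528/60 = 87.080880
  S ⇒ negate
  Longitude: split at 3 digits → 000° and 58.5217′; 0 + 58.5217/60 = 0.975362
  hemisphere W, so the sign is −
Point 2:
  φ: degrees = first 2 digits = 14, minutes = 7.654; 14 + 7.654/60 = 14.127567
  S ⇒ negate
  λ: degrees = first 3 digits = 161, minutes = 14.23589; 161 + 14.23589/60 = 161.237265
  E ⇒ keep positive
Point 3:
  φ: split at 2 digits → 18° and 53.9201′; 18 + 53.9201/60 = 18.898668
  N → positive
  Lon: split at 3 digits → 003° and 13.70031′; 3 + 13.70031/60 = 3.228339
  W ⇒ negate
Point 4:
  Latitude: degrees = first 2 digits = 77, minutes = 45.7922; 77 + 45.7922/60 = 77.763203
  hemisphere S, so the sign is −
  Lon: degrees = first 3 digits = 12, minutes = 36.7578; 12 + 36.7578/60 = 12.612630
  W → negative
Point 5:
  Lat: split at 2 digits → 89° and 12.2191′; 89 + 12.2191/60 = 89.203652
  N → positive
  Longitude: degrees = first 3 digits = 76, minutes = 53.01375; 76 + 53.01375/60 = 76.883563
  E → positive
Point 6:
  φ: degrees = first 2 digits = 7, minutes = 40.089; 7 + 40.089/60 = 7.668150
  S → negative
  Lon: split at 3 digits → 030° and 9.6463′; 30 + 9.6463/60 = 30.160772
  W → negative

1. -87.08088, -0.97536
2. -14.12757, 161.23726
3. 18.89867, -3.22834
4. -77.76320, -12.61263
5. 89.20365, 76.88356
6. -7.66815, -30.16077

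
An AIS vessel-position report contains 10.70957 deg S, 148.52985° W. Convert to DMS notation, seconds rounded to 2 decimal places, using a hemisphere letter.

φ: whole degrees 10; 42.57420′ → 42′ and 34.4520″
Longitude: whole degrees 148; 31.79100′ → 31′ and 47.4600″

10°42′34.45″ S, 148°31′47.46″ W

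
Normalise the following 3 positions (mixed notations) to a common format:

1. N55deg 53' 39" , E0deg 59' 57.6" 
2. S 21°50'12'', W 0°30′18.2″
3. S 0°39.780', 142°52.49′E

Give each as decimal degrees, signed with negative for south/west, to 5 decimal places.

Point 1:
  Latitude: 55° + 53/60 + 39/3600 = 55 + 0.883333 + 0.010833 = 55.894167
  N ⇒ keep positive
  Longitude: 0° + 59/60 + 57.6/3600 = 0 + 0.983333 + 0.016000 = 0.999333
  E → positive
Point 2:
  Lat: 21 + 50/60 + 12/3600 = 21.836667
  S → negative
  Longitude: 30′ + 18.2″ = 30.30333′; 0 + 30.30333/60 = 0.505056
  W → negative
Point 3:
  Latitude: 0 + 39.78/60 = 0.663000
  S → negative
  λ: 52.49′ = 0.874833°; total 142.874833
  E ⇒ keep positive

1. 55.89417, 0.99933
2. -21.83667, -0.50506
3. -0.66300, 142.87483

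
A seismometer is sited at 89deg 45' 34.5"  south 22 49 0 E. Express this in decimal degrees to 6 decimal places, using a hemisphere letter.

89.759583° S, 22.816667° E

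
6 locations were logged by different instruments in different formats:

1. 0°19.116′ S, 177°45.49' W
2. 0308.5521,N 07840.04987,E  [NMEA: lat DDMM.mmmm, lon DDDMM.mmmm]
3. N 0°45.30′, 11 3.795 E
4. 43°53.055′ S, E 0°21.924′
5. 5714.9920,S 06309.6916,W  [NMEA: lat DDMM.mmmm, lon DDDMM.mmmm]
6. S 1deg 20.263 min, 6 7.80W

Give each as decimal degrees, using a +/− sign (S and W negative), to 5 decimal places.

1. -0.31860, -177.75817
2. 3.14254, 78.66750
3. 0.75500, 11.06325
4. -43.88425, 0.36540
5. -57.24987, -63.16153
6. -1.33772, -6.13000

Point 1:
  Latitude: 0 + 19.116/60 = 0.318600
  hemisphere S, so the sign is −
  Lon: 177 + 45.49/60 = 177.758167
  W → negative
Point 2:
  φ: degrees = first 2 digits = 3, minutes = 8.5521; 3 + 8.5521/60 = 3.142535
  N ⇒ keep positive
  Lon: degrees = first 3 digits = 78, minutes = 40.04987; 78 + 40.04987/60 = 78.667498
  E → positive
Point 3:
  Lat: 45.3′ = 0.755000°; total 0.755000
  N → positive
  λ: 3.795′ = 0.063250°; total 11.063250
  E ⇒ keep positive
Point 4:
  Lat: 43 + 53.055/60 = 43.884250
  S → negative
  λ: 0 + 21.924/60 = 0.365400
  E ⇒ keep positive
Point 5:
  Lat: degrees = first 2 digits = 57, minutes = 14.992; 57 + 14.992/60 = 57.249867
  S → negative
  Longitude: degrees = first 3 digits = 63, minutes = 9.6916; 63 + 9.6916/60 = 63.161527
  W ⇒ negate
Point 6:
  φ: 1 + 20.263/60 = 1.337717
  S → negative
  λ: 6 + 7.8/60 = 6.130000
  hemisphere W, so the sign is −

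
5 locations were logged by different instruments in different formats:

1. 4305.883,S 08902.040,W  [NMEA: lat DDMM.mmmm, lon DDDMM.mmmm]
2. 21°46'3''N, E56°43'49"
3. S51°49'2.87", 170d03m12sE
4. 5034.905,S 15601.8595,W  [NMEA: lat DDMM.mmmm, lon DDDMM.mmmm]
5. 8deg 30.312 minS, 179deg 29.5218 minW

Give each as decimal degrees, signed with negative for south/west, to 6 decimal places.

1. -43.098050, -89.034000
2. 21.767500, 56.730278
3. -51.817464, 170.053333
4. -50.581750, -156.030992
5. -8.505200, -179.492030

Point 1:
  φ: degrees = first 2 digits = 43, minutes = 5.883; 43 + 5.883/60 = 43.0980500
  hemisphere S, so the sign is −
  Longitude: degrees = first 3 digits = 89, minutes = 2.04; 89 + 2.04/60 = 89.0340000
  W ⇒ negate
Point 2:
  φ: 21 + 46/60 + 3/3600 = 21.7675000
  N → positive
  Longitude: 56 + 43/60 + 49/3600 = 56.7302778
  E → positive
Point 3:
  φ: 51° + 49/60 + 2.87/3600 = 51 + 0.816667 + 0.000797 = 51.8174639
  hemisphere S, so the sign is −
  Longitude: 3′ + 12″ = 3.20000′; 170 + 3.20000/60 = 170.0533333
  E → positive
Point 4:
  φ: degrees = first 2 digits = 50, minutes = 34.905; 50 + 34.905/60 = 50.5817500
  S ⇒ negate
  Lon: split at 3 digits → 156° and 1.8595′; 156 + 1.8595/60 = 156.0309917
  hemisphere W, so the sign is −
Point 5:
  Lat: 30.312′ = 0.505200°; total 8.5052000
  S ⇒ negate
  Lon: 179 + 29.5218/60 = 179.4920300
  W → negative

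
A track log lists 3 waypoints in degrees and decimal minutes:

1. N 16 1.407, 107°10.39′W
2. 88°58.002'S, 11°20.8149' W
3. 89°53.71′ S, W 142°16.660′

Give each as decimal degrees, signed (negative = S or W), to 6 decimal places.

Point 1:
  Latitude: 1.407′ = 0.023450°; total 16.0234500
  N ⇒ keep positive
  Lon: 10.39′ = 0.173167°; total 107.1731667
  W ⇒ negate
Point 2:
  Lat: 88 + 58.002/60 = 88.9667000
  S → negative
  Longitude: 20.8149′ = 0.346915°; total 11.3469150
  hemisphere W, so the sign is −
Point 3:
  φ: 89 + 53.71/60 = 89.8951667
  S → negative
  λ: 142 + 16.66/60 = 142.2776667
  W → negative

1. 16.023450, -107.173167
2. -88.966700, -11.346915
3. -89.895167, -142.277667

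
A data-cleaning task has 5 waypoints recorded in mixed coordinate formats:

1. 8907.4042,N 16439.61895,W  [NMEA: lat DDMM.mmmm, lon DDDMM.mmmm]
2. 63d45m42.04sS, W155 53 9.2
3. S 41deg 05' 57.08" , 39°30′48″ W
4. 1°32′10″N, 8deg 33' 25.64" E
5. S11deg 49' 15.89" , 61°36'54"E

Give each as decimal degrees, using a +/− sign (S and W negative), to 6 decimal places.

1. 89.123403, -164.660316
2. -63.761678, -155.885889
3. -41.099189, -39.513333
4. 1.536111, 8.557122
5. -11.821081, 61.615000

Point 1:
  φ: split at 2 digits → 89° and 7.4042′; 89 + 7.4042/60 = 89.1234033
  N ⇒ keep positive
  λ: degrees = first 3 digits = 164, minutes = 39.61895; 164 + 39.61895/60 = 164.6603158
  hemisphere W, so the sign is −
Point 2:
  φ: 63 + 45/60 + 42.04/3600 = 63.7616778
  S → negative
  λ: 53′ + 9.2″ = 53.15333′; 155 + 53.15333/60 = 155.8858889
  W → negative
Point 3:
  Latitude: 41° + 5/60 + 57.08/3600 = 41 + 0.083333 + 0.015856 = 41.0991889
  S ⇒ negate
  Longitude: 30′ + 48″ = 30.80000′; 39 + 30.80000/60 = 39.5133333
  hemisphere W, so the sign is −
Point 4:
  Lat: 1 + 32/60 + 10/3600 = 1.5361111
  N → positive
  Longitude: 33′ + 25.64″ = 33.42733′; 8 + 33.42733/60 = 8.5571222
  E → positive
Point 5:
  φ: 11 + 49/60 + 15.89/3600 = 11.8210806
  S ⇒ negate
  Longitude: 36′ + 54″ = 36.90000′; 61 + 36.90000/60 = 61.6150000
  E ⇒ keep positive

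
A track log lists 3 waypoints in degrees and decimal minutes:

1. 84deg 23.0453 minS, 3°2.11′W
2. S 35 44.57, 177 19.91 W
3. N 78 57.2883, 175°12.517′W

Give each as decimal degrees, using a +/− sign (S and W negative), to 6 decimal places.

1. -84.384088, -3.035167
2. -35.742833, -177.331833
3. 78.954805, -175.208617

Point 1:
  Lat: 84 + 23.0453/60 = 84.3840883
  S → negative
  λ: 2.11′ = 0.035167°; total 3.0351667
  hemisphere W, so the sign is −
Point 2:
  Latitude: 44.57′ = 0.742833°; total 35.7428333
  S → negative
  Longitude: 177 + 19.91/60 = 177.3318333
  W ⇒ negate
Point 3:
  Latitude: 57.2883′ = 0.954805°; total 78.9548050
  N ⇒ keep positive
  Lon: 12.517′ = 0.208617°; total 175.2086167
  W ⇒ negate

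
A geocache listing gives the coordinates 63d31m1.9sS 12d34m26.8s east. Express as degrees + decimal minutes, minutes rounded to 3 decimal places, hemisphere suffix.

Lat: seconds/60 = 0.03167; minutes = 31 + 0.03167 = 31.03167
λ: seconds/60 = 0.44667; minutes = 34 + 0.44667 = 34.44667

63° 31.032′ S, 12° 34.447′ E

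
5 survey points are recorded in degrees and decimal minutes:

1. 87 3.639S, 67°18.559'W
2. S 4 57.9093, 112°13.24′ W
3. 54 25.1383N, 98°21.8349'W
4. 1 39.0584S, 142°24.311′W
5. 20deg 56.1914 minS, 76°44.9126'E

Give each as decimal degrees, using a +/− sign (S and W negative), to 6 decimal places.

Point 1:
  Latitude: 3.639′ = 0.060650°; total 87.0606500
  S ⇒ negate
  Longitude: 67 + 18.559/60 = 67.3093167
  W ⇒ negate
Point 2:
  Latitude: 4 + 57.9093/60 = 4.9651550
  S ⇒ negate
  λ: 13.24′ = 0.220667°; total 112.2206667
  hemisphere W, so the sign is −
Point 3:
  Latitude: 25.1383′ = 0.418972°; total 54.4189717
  N ⇒ keep positive
  Lon: 21.8349′ = 0.363915°; total 98.3639150
  W → negative
Point 4:
  Lat: 39.0584′ = 0.650973°; total 1.6509733
  S → negative
  λ: 24.311′ = 0.405183°; total 142.4051833
  hemisphere W, so the sign is −
Point 5:
  φ: 56.1914′ = 0.936523°; total 20.9365233
  S ⇒ negate
  λ: 44.9126′ = 0.748543°; total 76.7485433
  E → positive

1. -87.060650, -67.309317
2. -4.965155, -112.220667
3. 54.418972, -98.363915
4. -1.650973, -142.405183
5. -20.936523, 76.748543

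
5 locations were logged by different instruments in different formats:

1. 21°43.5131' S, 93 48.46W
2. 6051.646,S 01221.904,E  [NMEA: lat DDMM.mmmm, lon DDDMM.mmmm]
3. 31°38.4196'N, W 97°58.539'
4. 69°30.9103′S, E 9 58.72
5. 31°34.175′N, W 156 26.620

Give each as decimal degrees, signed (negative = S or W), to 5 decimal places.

1. -21.72522, -93.80767
2. -60.86077, 12.36507
3. 31.64033, -97.97565
4. -69.51517, 9.97867
5. 31.56958, -156.44367

Point 1:
  φ: 43.5131′ = 0.725218°; total 21.725218
  hemisphere S, so the sign is −
  Lon: 48.46′ = 0.807667°; total 93.807667
  hemisphere W, so the sign is −
Point 2:
  Latitude: split at 2 digits → 60° and 51.646′; 60 + 51.646/60 = 60.860767
  hemisphere S, so the sign is −
  Longitude: split at 3 digits → 012° and 21.904′; 12 + 21.904/60 = 12.365067
  E ⇒ keep positive
Point 3:
  Latitude: 38.4196′ = 0.640327°; total 31.640327
  N → positive
  Lon: 97 + 58.539/60 = 97.975650
  W ⇒ negate
Point 4:
  φ: 30.9103′ = 0.515172°; total 69.515172
  S → negative
  Lon: 9 + 58.72/60 = 9.978667
  E ⇒ keep positive
Point 5:
  φ: 31 + 34.175/60 = 31.569583
  N ⇒ keep positive
  λ: 26.62′ = 0.443667°; total 156.443667
  hemisphere W, so the sign is −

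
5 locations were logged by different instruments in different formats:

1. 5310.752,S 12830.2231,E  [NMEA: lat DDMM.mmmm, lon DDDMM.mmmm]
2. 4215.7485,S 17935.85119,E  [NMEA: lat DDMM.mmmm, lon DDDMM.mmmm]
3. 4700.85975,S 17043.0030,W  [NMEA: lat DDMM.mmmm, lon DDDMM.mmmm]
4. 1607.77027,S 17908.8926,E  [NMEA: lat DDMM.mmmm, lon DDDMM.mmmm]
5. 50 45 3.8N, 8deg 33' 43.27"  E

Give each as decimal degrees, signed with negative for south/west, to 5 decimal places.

Point 1:
  Lat: degrees = first 2 digits = 53, minutes = 10.752; 53 + 10.752/60 = 53.179200
  S ⇒ negate
  Lon: degrees = first 3 digits = 128, minutes = 30.2231; 128 + 30.2231/60 = 128.503718
  E ⇒ keep positive
Point 2:
  Lat: degrees = first 2 digits = 42, minutes = 15.7485; 42 + 15.7485/60 = 42.262475
  S → negative
  λ: degrees = first 3 digits = 179, minutes = 35.85119; 179 + 35.85119/60 = 179.597520
  E → positive
Point 3:
  Latitude: degrees = first 2 digits = 47, minutes = 0.85975; 47 + 0.85975/60 = 47.014329
  hemisphere S, so the sign is −
  λ: split at 3 digits → 170° and 43.003′; 170 + 43.003/60 = 170.716717
  W ⇒ negate
Point 4:
  φ: degrees = first 2 digits = 16, minutes = 7.77027; 16 + 7.77027/60 = 16.129505
  S → negative
  Lon: split at 3 digits → 179° and 8.8926′; 179 + 8.8926/60 = 179.148210
  E ⇒ keep positive
Point 5:
  Latitude: 50° + 45/60 + 3.8/3600 = 50 + 0.750000 + 0.001056 = 50.751056
  N ⇒ keep positive
  λ: 8° + 33/60 + 43.27/3600 = 8 + 0.550000 + 0.012019 = 8.562019
  E → positive

1. -53.17920, 128.50372
2. -42.26248, 179.59752
3. -47.01433, -170.71672
4. -16.12950, 179.14821
5. 50.75106, 8.56202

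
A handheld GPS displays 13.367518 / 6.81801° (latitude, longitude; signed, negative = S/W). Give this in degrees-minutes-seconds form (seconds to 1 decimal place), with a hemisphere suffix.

φ: whole degrees 13; 22.05108′ → 22′ and 3.065″
Lon: whole degrees 6; 49.08060′ → 49′ and 4.836″

13°22′3.1″ N, 6°49′4.8″ E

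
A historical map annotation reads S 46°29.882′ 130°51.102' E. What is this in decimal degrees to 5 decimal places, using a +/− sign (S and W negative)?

-46.49803, 130.85170

φ: 29.882′ = 0.498033°; total 46.498033
hemisphere S, so the sign is −
Lon: 51.102′ = 0.851700°; total 130.851700
E ⇒ keep positive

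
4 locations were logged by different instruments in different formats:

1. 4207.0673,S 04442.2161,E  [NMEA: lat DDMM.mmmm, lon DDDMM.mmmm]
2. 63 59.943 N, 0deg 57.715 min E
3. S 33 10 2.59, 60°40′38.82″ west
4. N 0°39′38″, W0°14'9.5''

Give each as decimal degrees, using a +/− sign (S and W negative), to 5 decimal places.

1. -42.11779, 44.70360
2. 63.99905, 0.96192
3. -33.16739, -60.67745
4. 0.66056, -0.23597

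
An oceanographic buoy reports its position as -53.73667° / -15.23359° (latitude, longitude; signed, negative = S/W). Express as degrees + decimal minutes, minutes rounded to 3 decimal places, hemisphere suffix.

53° 44.200′ S, 15° 14.015′ W

Latitude is negative → S; |value| = 53.736670
Latitude: 53° + 0.736670 × 60 = 53° 44.20020′
Longitude is negative → W; |value| = 15.233590
λ: 15° + 0.233590 × 60 = 15° 14.01540′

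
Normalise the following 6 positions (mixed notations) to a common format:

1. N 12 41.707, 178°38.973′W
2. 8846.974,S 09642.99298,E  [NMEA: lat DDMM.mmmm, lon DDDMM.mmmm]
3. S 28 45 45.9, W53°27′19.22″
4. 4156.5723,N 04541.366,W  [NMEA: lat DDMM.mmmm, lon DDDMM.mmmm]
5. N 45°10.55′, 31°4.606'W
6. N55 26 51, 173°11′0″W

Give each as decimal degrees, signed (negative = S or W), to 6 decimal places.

Point 1:
  Latitude: 12 + 41.707/60 = 12.6951167
  N ⇒ keep positive
  Lon: 38.973′ = 0.649550°; total 178.6495500
  hemisphere W, so the sign is −
Point 2:
  φ: degrees = first 2 digits = 88, minutes = 46.974; 88 + 46.974/60 = 88.7829000
  S ⇒ negate
  Lon: split at 3 digits → 096° and 42.99298′; 96 + 42.99298/60 = 96.7165497
  E ⇒ keep positive
Point 3:
  Lat: 28° + 45/60 + 45.9/3600 = 28 + 0.750000 + 0.012750 = 28.7627500
  S → negative
  Longitude: 27′ + 19.22″ = 27.32033′; 53 + 27.32033/60 = 53.4553389
  W ⇒ negate
Point 4:
  Latitude: split at 2 digits → 41° and 56.5723′; 41 + 56.5723/60 = 41.9428717
  N → positive
  Longitude: degrees = first 3 digits = 45, minutes = 41.366; 45 + 41.366/60 = 45.6894333
  W ⇒ negate
Point 5:
  Lat: 45 + 10.55/60 = 45.1758333
  N → positive
  Lon: 4.606′ = 0.076767°; total 31.0767667
  W → negative
Point 6:
  Latitude: 26′ + 51″ = 26.85000′; 55 + 26.85000/60 = 55.4475000
  N → positive
  Lon: 11′ + 0″ = 11.00000′; 173 + 11.00000/60 = 173.1833333
  hemisphere W, so the sign is −

1. 12.695117, -178.649550
2. -88.782900, 96.716550
3. -28.762750, -53.455339
4. 41.942872, -45.689433
5. 45.175833, -31.076767
6. 55.447500, -173.183333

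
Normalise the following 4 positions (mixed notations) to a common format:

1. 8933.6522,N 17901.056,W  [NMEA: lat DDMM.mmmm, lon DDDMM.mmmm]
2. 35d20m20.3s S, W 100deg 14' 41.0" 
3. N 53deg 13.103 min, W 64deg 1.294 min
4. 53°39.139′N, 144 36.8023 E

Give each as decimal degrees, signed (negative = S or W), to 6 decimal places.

Point 1:
  φ: split at 2 digits → 89° and 33.6522′; 89 + 33.6522/60 = 89.5608700
  N ⇒ keep positive
  Lon: degrees = first 3 digits = 179, minutes = 1.056; 179 + 1.056/60 = 179.0176000
  W → negative
Point 2:
  Lat: 35 + 20/60 + 20.3/3600 = 35.3389722
  hemisphere S, so the sign is −
  Lon: 100 + 14/60 + 41/3600 = 100.2447222
  W → negative
Point 3:
  Latitude: 53 + 13.103/60 = 53.2183833
  N → positive
  Longitude: 1.294′ = 0.021567°; total 64.0215667
  W ⇒ negate
Point 4:
  Latitude: 39.139′ = 0.652317°; total 53.6523167
  N ⇒ keep positive
  Longitude: 144 + 36.8023/60 = 144.6133717
  E ⇒ keep positive

1. 89.560870, -179.017600
2. -35.338972, -100.244722
3. 53.218383, -64.021567
4. 53.652317, 144.613372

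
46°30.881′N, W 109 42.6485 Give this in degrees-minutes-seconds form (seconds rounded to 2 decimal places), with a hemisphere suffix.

46°30′52.86″ N, 109°42′38.91″ W

Lat: fractional minutes 0.88100 × 60 = 52.8600″
Longitude: fractional minutes 0.64850 × 60 = 38.9100″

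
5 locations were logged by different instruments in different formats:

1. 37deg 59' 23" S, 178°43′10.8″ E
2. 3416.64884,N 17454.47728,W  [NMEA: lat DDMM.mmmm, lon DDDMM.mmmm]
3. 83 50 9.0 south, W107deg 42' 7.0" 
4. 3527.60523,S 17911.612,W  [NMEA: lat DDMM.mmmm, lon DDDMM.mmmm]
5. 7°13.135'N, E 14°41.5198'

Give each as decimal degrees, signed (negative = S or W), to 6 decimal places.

Point 1:
  Latitude: 37° + 59/60 + 23/3600 = 37 + 0.983333 + 0.006389 = 37.9897222
  S → negative
  Lon: 43′ + 10.8″ = 43.18000′; 178 + 43.18000/60 = 178.7196667
  E ⇒ keep positive
Point 2:
  φ: split at 2 digits → 34° and 16.64884′; 34 + 16.64884/60 = 34.2774807
  N → positive
  λ: degrees = first 3 digits = 174, minutes = 54.47728; 174 + 54.47728/60 = 174.9079547
  W → negative
Point 3:
  Latitude: 83° + 50/60 + 9/3600 = 83 + 0.833333 + 0.002500 = 83.8358333
  S → negative
  Lon: 107 + 42/60 + 7/3600 = 107.7019444
  W ⇒ negate
Point 4:
  Latitude: degrees = first 2 digits = 35, minutes = 27.60523; 35 + 27.60523/60 = 35.4600872
  hemisphere S, so the sign is −
  Lon: degrees = first 3 digits = 179, minutes = 11.612; 179 + 11.612/60 = 179.1935333
  W ⇒ negate
Point 5:
  Lat: 13.135′ = 0.218917°; total 7.2189167
  N ⇒ keep positive
  Longitude: 41.5198′ = 0.691997°; total 14.6919967
  E ⇒ keep positive

1. -37.989722, 178.719667
2. 34.277481, -174.907955
3. -83.835833, -107.701944
4. -35.460087, -179.193533
5. 7.218917, 14.691997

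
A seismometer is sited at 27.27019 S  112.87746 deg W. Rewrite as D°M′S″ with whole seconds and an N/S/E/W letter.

27°16′13″ S, 112°52′39″ W

Lat: 0.270190 × 60 = 16.21140′ → 16′, remainder × 60 = 12.68″
Longitude: whole degrees 112; 52.64760′ → 52′ and 38.86″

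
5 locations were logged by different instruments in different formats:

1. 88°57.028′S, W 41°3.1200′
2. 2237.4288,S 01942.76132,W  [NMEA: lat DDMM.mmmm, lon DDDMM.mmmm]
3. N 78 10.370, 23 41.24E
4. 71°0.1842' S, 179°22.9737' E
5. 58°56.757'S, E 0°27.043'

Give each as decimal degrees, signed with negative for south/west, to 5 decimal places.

Point 1:
  φ: 57.028′ = 0.950467°; total 88.950467
  hemisphere S, so the sign is −
  λ: 3.12′ = 0.052000°; total 41.052000
  W ⇒ negate
Point 2:
  φ: degrees = first 2 digits = 22, minutes = 37.4288; 22 + 37.4288/60 = 22.623813
  S → negative
  λ: split at 3 digits → 019° and 42.76132′; 19 + 42.76132/60 = 19.712689
  hemisphere W, so the sign is −
Point 3:
  Lat: 10.37′ = 0.172833°; total 78.172833
  N ⇒ keep positive
  λ: 41.24′ = 0.687333°; total 23.687333
  E → positive
Point 4:
  Latitude: 0.1842′ = 0.003070°; total 71.003070
  hemisphere S, so the sign is −
  Longitude: 22.9737′ = 0.382895°; total 179.382895
  E ⇒ keep positive
Point 5:
  φ: 58 + 56.757/60 = 58.945950
  S → negative
  Lon: 27.043′ = 0.450717°; total 0.450717
  E ⇒ keep positive

1. -88.95047, -41.05200
2. -22.62381, -19.71269
3. 78.17283, 23.68733
4. -71.00307, 179.38290
5. -58.94595, 0.45072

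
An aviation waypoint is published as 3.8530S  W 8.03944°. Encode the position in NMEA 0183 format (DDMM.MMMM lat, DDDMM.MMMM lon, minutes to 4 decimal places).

0351.1800,S / 00802.3664,W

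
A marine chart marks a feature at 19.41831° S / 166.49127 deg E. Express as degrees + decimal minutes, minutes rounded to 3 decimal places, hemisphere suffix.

19° 25.099′ S, 166° 29.476′ E

φ: 19° + 0.418310 × 60 = 19° 25.09860′
Lon: 166° + 0.491270 × 60 = 166° 29.47620′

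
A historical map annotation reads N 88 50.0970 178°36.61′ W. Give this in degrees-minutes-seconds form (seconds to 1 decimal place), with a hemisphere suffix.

Latitude: 50.09700′ → 50′ and 0.09700 × 60 = 5.820″
λ: 36.61000′ → 36′ and 0.61000 × 60 = 36.600″

88°50′5.8″ N, 178°36′36.6″ W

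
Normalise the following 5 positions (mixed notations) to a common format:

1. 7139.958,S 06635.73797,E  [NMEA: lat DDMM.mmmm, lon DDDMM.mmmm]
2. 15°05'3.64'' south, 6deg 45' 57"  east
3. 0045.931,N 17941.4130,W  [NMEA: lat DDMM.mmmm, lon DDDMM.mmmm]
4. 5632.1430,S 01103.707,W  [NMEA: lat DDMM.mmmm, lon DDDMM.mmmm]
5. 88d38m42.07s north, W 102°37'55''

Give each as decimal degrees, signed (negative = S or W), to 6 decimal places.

Point 1:
  Lat: degrees = first 2 digits = 71, minutes = 39.958; 71 + 39.958/60 = 71.6659667
  S → negative
  Longitude: split at 3 digits → 066° and 35.73797′; 66 + 35.73797/60 = 66.5956328
  E ⇒ keep positive
Point 2:
  Lat: 15 + 5/60 + 3.64/3600 = 15.0843444
  hemisphere S, so the sign is −
  λ: 6° + 45/60 + 57/3600 = 6 + 0.750000 + 0.015833 = 6.7658333
  E ⇒ keep positive
Point 3:
  Latitude: split at 2 digits → 00° and 45.931′; 0 + 45.931/60 = 0.7655167
  N ⇒ keep positive
  Longitude: split at 3 digits → 179° and 41.413′; 179 + 41.413/60 = 179.6902167
  hemisphere W, so the sign is −
Point 4:
  Lat: degrees = first 2 digits = 56, minutes = 32.143; 56 + 32.143/60 = 56.5357167
  S → negative
  Lon: split at 3 digits → 011° and 3.707′; 11 + 3.707/60 = 11.0617833
  W → negative
Point 5:
  φ: 88 + 38/60 + 42.07/3600 = 88.6450194
  N → positive
  Lon: 102° + 37/60 + 55/3600 = 102 + 0.616667 + 0.015278 = 102.6319444
  W → negative

1. -71.665967, 66.595633
2. -15.084344, 6.765833
3. 0.765517, -179.690217
4. -56.535717, -11.061783
5. 88.645019, -102.631944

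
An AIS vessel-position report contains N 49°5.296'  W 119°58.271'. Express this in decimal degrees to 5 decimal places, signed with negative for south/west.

49.08827, -119.97118

Latitude: 5.296′ = 0.088267°; total 49.088267
N → positive
Longitude: 119 + 58.271/60 = 119.971183
W ⇒ negate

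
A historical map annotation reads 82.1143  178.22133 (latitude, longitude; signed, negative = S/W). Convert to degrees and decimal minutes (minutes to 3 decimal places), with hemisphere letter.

82° 6.858′ N, 178° 13.280′ E

Latitude: fractional part 0.114300 → 6.85800 minutes
λ: 178° + 0.221330 × 60 = 178° 13.27980′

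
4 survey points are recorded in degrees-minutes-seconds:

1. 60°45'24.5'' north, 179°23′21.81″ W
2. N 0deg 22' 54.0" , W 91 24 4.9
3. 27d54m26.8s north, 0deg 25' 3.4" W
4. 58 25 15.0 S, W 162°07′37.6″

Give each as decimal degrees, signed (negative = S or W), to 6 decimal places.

1. 60.756806, -179.389392
2. 0.381667, -91.401361
3. 27.907444, -0.417611
4. -58.420833, -162.127111

Point 1:
  Lat: 60 + 45/60 + 24.5/3600 = 60.7568056
  N → positive
  λ: 179 + 23/60 + 21.81/3600 = 179.3893917
  W → negative
Point 2:
  φ: 0 + 22/60 + 54/3600 = 0.3816667
  N → positive
  Longitude: 91 + 24/60 + 4.9/3600 = 91.4013611
  W → negative
Point 3:
  Lat: 27° + 54/60 + 26.8/3600 = 27 + 0.900000 + 0.007444 = 27.9074444
  N → positive
  Lon: 25′ + 3.4″ = 25.05667′; 0 + 25.05667/60 = 0.4176111
  W → negative
Point 4:
  Latitude: 58° + 25/60 + 15/3600 = 58 + 0.416667 + 0.004167 = 58.4208333
  hemisphere S, so the sign is −
  λ: 162 + 7/60 + 37.6/3600 = 162.1271111
  W ⇒ negate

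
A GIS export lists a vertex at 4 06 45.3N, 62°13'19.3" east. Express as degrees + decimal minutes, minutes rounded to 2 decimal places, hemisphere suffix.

Latitude: seconds/60 = 0.75500; minutes = 6 + 0.75500 = 6.7550
Lon: 13 + 19.3/60 = 13.3217′

4° 6.76′ N, 62° 13.32′ E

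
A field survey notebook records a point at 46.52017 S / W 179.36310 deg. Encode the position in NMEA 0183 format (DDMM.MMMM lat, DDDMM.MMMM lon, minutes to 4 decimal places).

Latitude: 46° + 0.520170 × 60 = 46° 31.210200′
Longitude: 179° + 0.363100 × 60 = 179° 21.786000′

4631.2102,S / 17921.7860,W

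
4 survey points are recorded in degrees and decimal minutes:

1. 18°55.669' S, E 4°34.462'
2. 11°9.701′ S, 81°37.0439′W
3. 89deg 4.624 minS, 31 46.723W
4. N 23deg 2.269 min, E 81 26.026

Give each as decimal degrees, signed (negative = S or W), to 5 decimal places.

1. -18.92782, 4.57437
2. -11.16168, -81.61740
3. -89.07707, -31.77872
4. 23.03782, 81.43377

Point 1:
  Latitude: 55.669′ = 0.927817°; total 18.927817
  S ⇒ negate
  Lon: 34.462′ = 0.574367°; total 4.574367
  E ⇒ keep positive
Point 2:
  Lat: 11 + 9.701/60 = 11.161683
  S ⇒ negate
  λ: 81 + 37.0439/60 = 81.617398
  W → negative
Point 3:
  Latitude: 4.624′ = 0.077067°; total 89.077067
  hemisphere S, so the sign is −
  Lon: 46.723′ = 0.778717°; total 31.778717
  W → negative
Point 4:
  φ: 23 + 2.269/60 = 23.037817
  N → positive
  λ: 81 + 26.026/60 = 81.433767
  E ⇒ keep positive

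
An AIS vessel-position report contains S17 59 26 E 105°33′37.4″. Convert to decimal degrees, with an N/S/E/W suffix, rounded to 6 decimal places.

17.990556° S, 105.560389° E

Lat: 59′ + 26″ = 59.43333′; 17 + 59.43333/60 = 17.9905556
λ: 33′ + 37.4″ = 33.62333′; 105 + 33.62333/60 = 105.5603889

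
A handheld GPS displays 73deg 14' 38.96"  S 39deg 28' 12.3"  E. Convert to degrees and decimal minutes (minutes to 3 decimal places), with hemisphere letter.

φ: seconds/60 = 0.64933; minutes = 14 + 0.64933 = 14.64933
λ: seconds/60 = 0.20500; minutes = 28 + 0.20500 = 28.20500

73° 14.649′ S, 39° 28.205′ E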